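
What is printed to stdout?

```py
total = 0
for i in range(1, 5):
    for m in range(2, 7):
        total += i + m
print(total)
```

130

i=1,m=2: total = 0+3 = 3
i=1,m=3: total = 3+4 = 7
i=1,m=4: total = 7+5 = 12
i=1,m=5: total = 12+6 = 18
i=1,m=6: total = 18+7 = 25
i=2,m=2: total = 25+4 = 29
i=2,m=3: total = 29+5 = 34
i=2,m=4: total = 34+6 = 40
i=2,m=5: total = 40+7 = 47
i=2,m=6: total = 47+8 = 55
i=3,m=2: total = 55+5 = 60
i=3,m=3: total = 60+6 = 66
i=3,m=4: total = 66+7 = 73
i=3,m=5: total = 73+8 = 81
i=3,m=6: total = 81+9 = 90
i=4,m=2: total = 90+6 = 96
i=4,m=3: total = 96+7 = 103
i=4,m=4: total = 103+8 = 111
i=4,m=5: total = 111+9 = 120
i=4,m=6: total = 120+10 = 130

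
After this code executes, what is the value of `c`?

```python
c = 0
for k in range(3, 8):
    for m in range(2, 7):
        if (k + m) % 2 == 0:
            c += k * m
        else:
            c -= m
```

188

k=3,m=2: odd sum, c = 0-2 = -2
k=3,m=3: even sum, c = (-2)+9 = 7
k=3,m=4: odd sum, c = 7-4 = 3
k=3,m=5: even sum, c = 3+15 = 18
k=3,m=6: odd sum, c = 18-6 = 12
k=4,m=2: even sum, c = 12+8 = 20
k=4,m=3: odd sum, c = 20-3 = 17
k=4,m=4: even sum, c = 17+16 = 33
k=4,m=5: odd sum, c = 33-5 = 28
k=4,m=6: even sum, c = 28+24 = 52
k=5,m=2: odd sum, c = 52-2 = 50
k=5,m=3: even sum, c = 50+15 = 65
k=5,m=4: odd sum, c = 65-4 = 61
k=5,m=5: even sum, c = 61+25 = 86
k=5,m=6: odd sum, c = 86-6 = 80
k=6,m=2: even sum, c = 80+12 = 92
k=6,m=3: odd sum, c = 92-3 = 89
k=6,m=4: even sum, c = 89+24 = 113
k=6,m=5: odd sum, c = 113-5 = 108
k=6,m=6: even sum, c = 108+36 = 144
k=7,m=2: odd sum, c = 144-2 = 142
k=7,m=3: even sum, c = 142+21 = 163
k=7,m=4: odd sum, c = 163-4 = 159
k=7,m=5: even sum, c = 159+35 = 194
k=7,m=6: odd sum, c = 194-6 = 188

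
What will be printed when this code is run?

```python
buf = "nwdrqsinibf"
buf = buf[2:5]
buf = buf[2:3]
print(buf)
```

slice [2:5] → 'drq'
slice [2:3] → 'q'

q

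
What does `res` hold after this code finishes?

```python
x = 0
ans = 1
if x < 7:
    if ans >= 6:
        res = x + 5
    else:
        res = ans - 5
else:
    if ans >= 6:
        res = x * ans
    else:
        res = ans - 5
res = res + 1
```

-3

x=0, ans=1
x < 7 is True; ans >= 6 is False
→ res = ans - 5 = -4
res = (-4)+1 = -3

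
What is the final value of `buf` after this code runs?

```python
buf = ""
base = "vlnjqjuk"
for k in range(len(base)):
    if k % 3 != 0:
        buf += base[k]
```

'lnqjk'

k=0: skip
k=1: add 'l' → 'l'
k=2: add 'n' → 'ln'
k=3: skip
k=4: add 'q' → 'lnq'
k=5: add 'j' → 'lnqj'
k=6: skip
k=7: add 'k' → 'lnqjk'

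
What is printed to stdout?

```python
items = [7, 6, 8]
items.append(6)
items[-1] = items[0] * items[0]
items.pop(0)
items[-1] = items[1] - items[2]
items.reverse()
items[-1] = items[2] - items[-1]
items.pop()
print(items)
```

append 6 → [7, 6, 8, 6]
items[-1] = items[0]*items[0] = 7*7 = 49 → [7, 6, 8, 49]
pop(0) removes 7 → [6, 8, 49]
items[-1] = items[1]-items[2] = 8-49 = -41 → [6, 8, -41]
reverse → [-41, 8, 6]
items[-1] = items[2]-items[-1] = 6-6 = 0 → [-41, 8, 0]
pop() removes 0 → [-41, 8]

[-41, 8]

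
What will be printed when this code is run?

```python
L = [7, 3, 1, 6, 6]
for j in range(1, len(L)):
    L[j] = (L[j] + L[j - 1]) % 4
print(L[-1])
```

3

j=1: L[1] = (3+7)%4 = 2 → [7, 2, 1, 6, 6]
j=2: L[2] = (1+2)%4 = 3 → [7, 2, 3, 6, 6]
j=3: L[3] = (6+3)%4 = 1 → [7, 2, 3, 1, 6]
j=4: L[4] = (6+1)%4 = 3 → [7, 2, 3, 1, 3]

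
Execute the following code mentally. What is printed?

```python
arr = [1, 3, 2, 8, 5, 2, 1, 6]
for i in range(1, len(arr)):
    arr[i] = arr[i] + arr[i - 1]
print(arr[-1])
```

i=1: arr[1] = 3+1 = 4 → [1, 4, 2, 8, 5, 2, 1, 6]
i=2: arr[2] = 2+4 = 6 → [1, 4, 6, 8, 5, 2, 1, 6]
i=3: arr[3] = 8+6 = 14 → [1, 4, 6, 14, 5, 2, 1, 6]
i=4: arr[4] = 5+14 = 19 → [1, 4, 6, 14, 19, 2, 1, 6]
i=5: arr[5] = 2+19 = 21 → [1, 4, 6, 14, 19, 21, 1, 6]
i=6: arr[6] = 1+21 = 22 → [1, 4, 6, 14, 19, 21, 22, 6]
i=7: arr[7] = 6+22 = 28 → [1, 4, 6, 14, 19, 21, 22, 28]

28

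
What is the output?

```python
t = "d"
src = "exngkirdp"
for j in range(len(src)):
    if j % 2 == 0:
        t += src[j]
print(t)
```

j=0: add 'e' → 'de'
j=1: skip
j=2: add 'n' → 'den'
j=3: skip
j=4: add 'k' → 'denk'
j=5: skip
j=6: add 'r' → 'denkr'
j=7: skip
j=8: add 'p' → 'denkrp'

denkrp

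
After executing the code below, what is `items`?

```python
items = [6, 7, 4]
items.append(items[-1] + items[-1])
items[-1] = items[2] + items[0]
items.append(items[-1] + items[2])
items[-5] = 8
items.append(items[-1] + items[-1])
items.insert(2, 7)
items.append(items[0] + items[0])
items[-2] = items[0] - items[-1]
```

append items[-1]+items[-1] = 4+4 = 8 → [6, 7, 4, 8]
items[-1] = items[2]+items[0] = 4+6 = 10 → [6, 7, 4, 10]
append items[-1]+items[2] = 10+4 = 14 → [6, 7, 4, 10, 14]
items[-5] = 8 → [8, 7, 4, 10, 14]
append items[-1]+items[-1] = 14+14 = 28 → [8, 7, 4, 10, 14, 28]
insert 7 at 2 → [8, 7, 7, 4, 10, 14, 28]
append items[0]+items[0] = 8+8 = 16 → [8, 7, 7, 4, 10, 14, 28, 16]
items[-2] = items[0]-items[-1] = 8-16 = -8 → [8, 7, 7, 4, 10, 14, -8, 16]

[8, 7, 7, 4, 10, 14, -8, 16]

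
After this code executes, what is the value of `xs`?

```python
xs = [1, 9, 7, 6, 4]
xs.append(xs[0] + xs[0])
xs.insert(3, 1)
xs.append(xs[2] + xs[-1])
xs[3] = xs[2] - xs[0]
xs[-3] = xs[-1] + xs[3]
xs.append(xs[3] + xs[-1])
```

append xs[0]+xs[0] = 1+1 = 2 → [1, 9, 7, 6, 4, 2]
insert 1 at 3 → [1, 9, 7, 1, 6, 4, 2]
append xs[2]+xs[-1] = 7+2 = 9 → [1, 9, 7, 1, 6, 4, 2, 9]
xs[3] = xs[2]-xs[0] = 7-1 = 6 → [1, 9, 7, 6, 6, 4, 2, 9]
xs[-3] = xs[-1]+xs[3] = 9+6 = 15 → [1, 9, 7, 6, 6, 15, 2, 9]
append xs[3]+xs[-1] = 6+9 = 15 → [1, 9, 7, 6, 6, 15, 2, 9, 15]

[1, 9, 7, 6, 6, 15, 2, 9, 15]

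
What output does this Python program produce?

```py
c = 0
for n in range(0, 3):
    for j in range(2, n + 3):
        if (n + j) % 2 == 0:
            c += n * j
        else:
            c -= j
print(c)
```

10

n=0,j=2: even sum, c = 0+0 = 0
n=1,j=2: odd sum, c = 0-2 = -2
n=1,j=3: even sum, c = (-2)+3 = 1
n=2,j=2: even sum, c = 1+4 = 5
n=2,j=3: odd sum, c = 5-3 = 2
n=2,j=4: even sum, c = 2+8 = 10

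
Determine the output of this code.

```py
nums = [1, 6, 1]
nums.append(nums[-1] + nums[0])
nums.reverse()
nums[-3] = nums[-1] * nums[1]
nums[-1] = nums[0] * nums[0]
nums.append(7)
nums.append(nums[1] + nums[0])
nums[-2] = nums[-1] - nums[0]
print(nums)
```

append nums[-1]+nums[0] = 1+1 = 2 → [1, 6, 1, 2]
reverse → [2, 1, 6, 1]
nums[-3] = nums[-1]*nums[1] = 1*1 = 1 → [2, 1, 6, 1]
nums[-1] = nums[0]*nums[0] = 2*2 = 4 → [2, 1, 6, 4]
append 7 → [2, 1, 6, 4, 7]
append nums[1]+nums[0] = 1+2 = 3 → [2, 1, 6, 4, 7, 3]
nums[-2] = nums[-1]-nums[0] = 3-2 = 1 → [2, 1, 6, 4, 1, 3]

[2, 1, 6, 4, 1, 3]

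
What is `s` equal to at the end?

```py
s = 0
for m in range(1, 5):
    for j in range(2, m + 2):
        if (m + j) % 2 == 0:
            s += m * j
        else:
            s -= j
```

m=1,j=2: odd sum, s = 0-2 = -2
m=2,j=2: even sum, s = (-2)+4 = 2
m=2,j=3: odd sum, s = 2-3 = -1
m=3,j=2: odd sum, s = (-1)-2 = -3
m=3,j=3: even sum, s = (-3)+9 = 6
m=3,j=4: odd sum, s = 6-4 = 2
m=4,j=2: even sum, s = 2+8 = 10
m=4,j=3: odd sum, s = 10-3 = 7
m=4,j=4: even sum, s = 7+16 = 23
m=4,j=5: odd sum, s = 23-5 = 18

18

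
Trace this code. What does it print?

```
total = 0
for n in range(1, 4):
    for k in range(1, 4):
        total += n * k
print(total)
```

36

n=1,k=1: total = 0+1 = 1
n=1,k=2: total = 1+2 = 3
n=1,k=3: total = 3+3 = 6
n=2,k=1: total = 6+2 = 8
n=2,k=2: total = 8+4 = 12
n=2,k=3: total = 12+6 = 18
n=3,k=1: total = 18+3 = 21
n=3,k=2: total = 21+6 = 27
n=3,k=3: total = 27+9 = 36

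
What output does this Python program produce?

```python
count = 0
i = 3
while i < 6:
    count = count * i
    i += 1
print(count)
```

0

i=3: count = 0*3 = 0
i=4: count = 0*4 = 0
i=5: count = 0*5 = 0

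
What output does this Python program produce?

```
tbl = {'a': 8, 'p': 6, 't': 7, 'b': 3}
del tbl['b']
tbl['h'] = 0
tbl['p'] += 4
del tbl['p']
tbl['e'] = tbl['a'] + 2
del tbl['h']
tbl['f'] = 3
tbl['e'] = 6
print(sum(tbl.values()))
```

del 'b' → {'a': 8, 'p': 6, 't': 7}
tbl['h'] = 0 → {'a': 8, 'p': 6, 't': 7, 'h': 0}
tbl['p'] = 6+4 = 10 → {'a': 8, 'p': 10, 't': 7, 'h': 0}
del 'p' → {'a': 8, 't': 7, 'h': 0}
tbl['e'] = tbl['a']+2 = 10 → {'a': 8, 't': 7, 'h': 0, 'e': 10}
del 'h' → {'a': 8, 't': 7, 'e': 10}
tbl['f'] = 3 → {'a': 8, 't': 7, 'e': 10, 'f': 3}
tbl['e'] = 6 → {'a': 8, 't': 7, 'e': 6, 'f': 3}
sum of values = 24

24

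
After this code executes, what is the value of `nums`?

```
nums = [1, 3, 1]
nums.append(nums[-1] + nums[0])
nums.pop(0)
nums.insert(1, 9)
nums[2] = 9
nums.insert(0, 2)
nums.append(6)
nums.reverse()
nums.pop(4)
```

append nums[-1]+nums[0] = 1+1 = 2 → [1, 3, 1, 2]
pop(0) removes 1 → [3, 1, 2]
insert 9 at 1 → [3, 9, 1, 2]
nums[2] = 9 → [3, 9, 9, 2]
insert 2 at 0 → [2, 3, 9, 9, 2]
append 6 → [2, 3, 9, 9, 2, 6]
reverse → [6, 2, 9, 9, 3, 2]
pop(4) removes 3 → [6, 2, 9, 9, 2]

[6, 2, 9, 9, 2]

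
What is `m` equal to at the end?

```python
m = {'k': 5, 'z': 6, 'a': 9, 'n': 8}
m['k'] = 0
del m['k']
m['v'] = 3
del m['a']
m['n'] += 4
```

{'z': 6, 'n': 12, 'v': 3}

m['k'] = 0 → {'k': 0, 'z': 6, 'a': 9, 'n': 8}
del 'k' → {'z': 6, 'a': 9, 'n': 8}
m['v'] = 3 → {'z': 6, 'a': 9, 'n': 8, 'v': 3}
del 'a' → {'z': 6, 'n': 8, 'v': 3}
m['n'] = 8+4 = 12 → {'z': 6, 'n': 12, 'v': 3}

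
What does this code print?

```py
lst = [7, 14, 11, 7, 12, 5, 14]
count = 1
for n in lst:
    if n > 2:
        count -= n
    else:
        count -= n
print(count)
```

n=7: >2, count = 1-7 = -6
n=14: >2, count = (-6)-14 = -20
n=11: >2, count = (-20)-11 = -31
n=7: >2, count = (-31)-7 = -38
n=12: >2, count = (-38)-12 = -50
n=5: >2, count = (-50)-5 = -55
n=14: >2, count = (-55)-14 = -69

-69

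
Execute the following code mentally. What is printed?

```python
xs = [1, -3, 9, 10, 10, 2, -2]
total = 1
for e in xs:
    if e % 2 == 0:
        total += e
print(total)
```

e=1: not even
e=-3: not even
e=9: not even
e=10: even, total = 1+10 = 11
e=10: even, total = 11+10 = 21
e=2: even, total = 21+2 = 23
e=-2: even, total = 23+(-2) = 21

21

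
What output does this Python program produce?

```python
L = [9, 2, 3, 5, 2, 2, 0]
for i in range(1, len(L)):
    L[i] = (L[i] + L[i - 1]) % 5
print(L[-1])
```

i=1: L[1] = (2+9)%5 = 1 → [9, 1, 3, 5, 2, 2, 0]
i=2: L[2] = (3+1)%5 = 4 → [9, 1, 4, 5, 2, 2, 0]
i=3: L[3] = (5+4)%5 = 4 → [9, 1, 4, 4, 2, 2, 0]
i=4: L[4] = (2+4)%5 = 1 → [9, 1, 4, 4, 1, 2, 0]
i=5: L[5] = (2+1)%5 = 3 → [9, 1, 4, 4, 1, 3, 0]
i=6: L[6] = (0+3)%5 = 3 → [9, 1, 4, 4, 1, 3, 3]

3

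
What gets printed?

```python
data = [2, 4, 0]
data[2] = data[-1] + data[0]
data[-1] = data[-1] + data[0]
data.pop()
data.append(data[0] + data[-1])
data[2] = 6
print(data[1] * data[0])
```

8

data[2] = data[-1]+data[0] = 0+2 = 2 → [2, 4, 2]
data[-1] = data[-1]+data[0] = 2+2 = 4 → [2, 4, 4]
pop() removes 4 → [2, 4]
append data[0]+data[-1] = 2+4 = 6 → [2, 4, 6]
data[2] = 6 → [2, 4, 6]
data[1]*data[0] = 4*2 = 8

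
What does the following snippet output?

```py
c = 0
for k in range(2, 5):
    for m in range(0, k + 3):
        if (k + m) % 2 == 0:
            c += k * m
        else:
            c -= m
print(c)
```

68

k=2,m=0: even sum, c = 0+0 = 0
k=2,m=1: odd sum, c = 0-1 = -1
k=2,m=2: even sum, c = (-1)+4 = 3
k=2,m=3: odd sum, c = 3-3 = 0
k=2,m=4: even sum, c = 0+8 = 8
k=3,m=0: odd sum, c = 8-0 = 8
k=3,m=1: even sum, c = 8+3 = 11
k=3,m=2: odd sum, c = 11-2 = 9
k=3,m=3: even sum, c = 9+9 = 18
k=3,m=4: odd sum, c = 18-4 = 14
k=3,m=5: even sum, c = 14+15 = 29
k=4,m=0: even sum, c = 29+0 = 29
k=4,m=1: odd sum, c = 29-1 = 28
k=4,m=2: even sum, c = 28+8 = 36
k=4,m=3: odd sum, c = 36-3 = 33
k=4,m=4: even sum, c = 33+16 = 49
k=4,m=5: odd sum, c = 49-5 = 44
k=4,m=6: even sum, c = 44+24 = 68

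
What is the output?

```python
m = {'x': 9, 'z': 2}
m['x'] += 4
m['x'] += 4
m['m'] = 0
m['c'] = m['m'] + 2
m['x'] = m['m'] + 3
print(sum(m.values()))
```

7

m['x'] = 9+4 = 13 → {'x': 13, 'z': 2}
m['x'] = 13+4 = 17 → {'x': 17, 'z': 2}
m['m'] = 0 → {'x': 17, 'z': 2, 'm': 0}
m['c'] = m['m']+2 = 2 → {'x': 17, 'z': 2, 'm': 0, 'c': 2}
m['x'] = m['m']+3 = 3 → {'x': 3, 'z': 2, 'm': 0, 'c': 2}
sum of values = 7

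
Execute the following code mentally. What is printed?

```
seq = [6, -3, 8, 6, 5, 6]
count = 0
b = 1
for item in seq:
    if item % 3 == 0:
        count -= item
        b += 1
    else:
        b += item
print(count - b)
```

item=6: %3==0, count = 0-6 = -6; b=2
item=-3: %3==0, count = (-6)-(-3) = -3; b=3
item=8: not %3==0; b=11
item=6: %3==0, count = (-3)-6 = -9; b=12
item=5: not %3==0; b=17
item=6: %3==0, count = (-9)-6 = -15; b=18
count-b = (-15)-18 = -33

-33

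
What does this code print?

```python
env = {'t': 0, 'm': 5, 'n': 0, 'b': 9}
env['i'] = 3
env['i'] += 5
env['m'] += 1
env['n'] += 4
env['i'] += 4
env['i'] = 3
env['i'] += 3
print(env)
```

{'t': 0, 'm': 6, 'n': 4, 'b': 9, 'i': 6}

env['i'] = 3 → {'t': 0, 'm': 5, 'n': 0, 'b': 9, 'i': 3}
env['i'] = 3+5 = 8 → {'t': 0, 'm': 5, 'n': 0, 'b': 9, 'i': 8}
env['m'] = 5+1 = 6 → {'t': 0, 'm': 6, 'n': 0, 'b': 9, 'i': 8}
env['n'] = 0+4 = 4 → {'t': 0, 'm': 6, 'n': 4, 'b': 9, 'i': 8}
env['i'] = 8+4 = 12 → {'t': 0, 'm': 6, 'n': 4, 'b': 9, 'i': 12}
env['i'] = 3 → {'t': 0, 'm': 6, 'n': 4, 'b': 9, 'i': 3}
env['i'] = 3+3 = 6 → {'t': 0, 'm': 6, 'n': 4, 'b': 9, 'i': 6}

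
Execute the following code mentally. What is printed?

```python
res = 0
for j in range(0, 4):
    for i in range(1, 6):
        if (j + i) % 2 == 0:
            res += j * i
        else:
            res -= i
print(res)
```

j=0,i=1: odd sum, res = 0-1 = -1
j=0,i=2: even sum, res = (-1)+0 = -1
j=0,i=3: odd sum, res = (-1)-3 = -4
j=0,i=4: even sum, res = (-4)+0 = -4
j=0,i=5: odd sum, res = (-4)-5 = -9
j=1,i=1: even sum, res = (-9)+1 = -8
j=1,i=2: odd sum, res = (-8)-2 = -10
j=1,i=3: even sum, res = (-10)+3 = -7
j=1,i=4: odd sum, res = (-7)-4 = -11
j=1,i=5: even sum, res = (-11)+5 = -6
j=2,i=1: odd sum, res = (-6)-1 = -7
j=2,i=2: even sum, res = (-7)+4 = -3
j=2,i=3: odd sum, res = (-3)-3 = -6
j=2,i=4: even sum, res = (-6)+8 = 2
j=2,i=5: odd sum, res = 2-5 = -3
j=3,i=1: even sum, res = (-3)+3 = 0
j=3,i=2: odd sum, res = 0-2 = -2
j=3,i=3: even sum, res = (-2)+9 = 7
j=3,i=4: odd sum, res = 7-4 = 3
j=3,i=5: even sum, res = 3+15 = 18

18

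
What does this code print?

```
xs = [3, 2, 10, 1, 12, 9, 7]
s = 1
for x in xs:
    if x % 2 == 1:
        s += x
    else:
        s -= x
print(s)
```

x=3: odd, s = 1+3 = 4
x=2: not odd, s = 4-2 = 2
x=10: not odd, s = 2-10 = -8
x=1: odd, s = (-8)+1 = -7
x=12: not odd, s = (-7)-12 = -19
x=9: odd, s = (-19)+9 = -10
x=7: odd, s = (-10)+7 = -3

-3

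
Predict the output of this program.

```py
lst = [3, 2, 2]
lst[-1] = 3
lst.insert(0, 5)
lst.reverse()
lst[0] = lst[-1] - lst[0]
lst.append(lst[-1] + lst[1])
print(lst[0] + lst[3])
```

7

lst[-1] = 3 → [3, 2, 3]
insert 5 at 0 → [5, 3, 2, 3]
reverse → [3, 2, 3, 5]
lst[0] = lst[-1]-lst[0] = 5-3 = 2 → [2, 2, 3, 5]
append lst[-1]+lst[1] = 5+2 = 7 → [2, 2, 3, 5, 7]
lst[0]+lst[3] = 2+5 = 7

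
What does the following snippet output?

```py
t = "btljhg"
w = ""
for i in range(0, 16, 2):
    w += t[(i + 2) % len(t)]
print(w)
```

lhblhblh

i=0: add t[2]='l' → 'l'
i=2: add t[4]='h' → 'lh'
i=4: add t[0]='b' → 'lhb'
i=6: add t[2]='l' → 'lhbl'
i=8: add t[4]='h' → 'lhblh'
i=10: add t[0]='b' → 'lhblhb'
i=12: add t[2]='l' → 'lhblhbl'
i=14: add t[4]='h' → 'lhblhblh'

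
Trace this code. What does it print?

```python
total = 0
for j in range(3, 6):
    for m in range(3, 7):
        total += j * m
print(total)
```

216

j=3,m=3: total = 0+9 = 9
j=3,m=4: total = 9+12 = 21
j=3,m=5: total = 21+15 = 36
j=3,m=6: total = 36+18 = 54
j=4,m=3: total = 54+12 = 66
j=4,m=4: total = 66+16 = 82
j=4,m=5: total = 82+20 = 102
j=4,m=6: total = 102+24 = 126
j=5,m=3: total = 126+15 = 141
j=5,m=4: total = 141+20 = 161
j=5,m=5: total = 161+25 = 186
j=5,m=6: total = 186+30 = 216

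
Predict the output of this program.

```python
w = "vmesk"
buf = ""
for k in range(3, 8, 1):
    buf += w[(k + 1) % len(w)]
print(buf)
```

k=3: add w[4]='k' → 'k'
k=4: add w[0]='v' → 'kv'
k=5: add w[1]='m' → 'kvm'
k=6: add w[2]='e' → 'kvme'
k=7: add w[3]='s' → 'kvmes'

kvmes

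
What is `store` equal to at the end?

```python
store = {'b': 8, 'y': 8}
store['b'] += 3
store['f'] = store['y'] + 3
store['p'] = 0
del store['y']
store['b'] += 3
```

store['b'] = 8+3 = 11 → {'b': 11, 'y': 8}
store['f'] = store['y']+3 = 11 → {'b': 11, 'y': 8, 'f': 11}
store['p'] = 0 → {'b': 11, 'y': 8, 'f': 11, 'p': 0}
del 'y' → {'b': 11, 'f': 11, 'p': 0}
store['b'] = 11+3 = 14 → {'b': 14, 'f': 11, 'p': 0}

{'b': 14, 'f': 11, 'p': 0}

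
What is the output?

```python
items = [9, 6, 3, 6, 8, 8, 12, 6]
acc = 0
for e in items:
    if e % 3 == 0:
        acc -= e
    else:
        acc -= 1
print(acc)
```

e=9: %3==0, acc = 0-9 = -9
e=6: %3==0, acc = (-9)-6 = -15
e=3: %3==0, acc = (-15)-3 = -18
e=6: %3==0, acc = (-18)-6 = -24
e=8: not %3==0, acc = (-24)-1 = -25
e=8: not %3==0, acc = (-25)-1 = -26
e=12: %3==0, acc = (-26)-12 = -38
e=6: %3==0, acc = (-38)-6 = -44

-44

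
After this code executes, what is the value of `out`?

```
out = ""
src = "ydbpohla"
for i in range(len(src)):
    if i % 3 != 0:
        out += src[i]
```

i=0: skip
i=1: add 'd' → 'd'
i=2: add 'b' → 'db'
i=3: skip
i=4: add 'o' → 'dbo'
i=5: add 'h' → 'dboh'
i=6: skip
i=7: add 'a' → 'dboha'

'dboha'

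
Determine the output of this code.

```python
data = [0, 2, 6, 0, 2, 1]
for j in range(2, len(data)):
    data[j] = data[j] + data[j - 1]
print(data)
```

[0, 2, 8, 8, 10, 11]

j=2: data[2] = 6+2 = 8 → [0, 2, 8, 0, 2, 1]
j=3: data[3] = 0+8 = 8 → [0, 2, 8, 8, 2, 1]
j=4: data[4] = 2+8 = 10 → [0, 2, 8, 8, 10, 1]
j=5: data[5] = 1+10 = 11 → [0, 2, 8, 8, 10, 11]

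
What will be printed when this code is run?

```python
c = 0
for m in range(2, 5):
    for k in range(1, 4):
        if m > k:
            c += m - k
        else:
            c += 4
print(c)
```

22

m=2,k=1: 2>1, c = 0+1 = 1
m=2,k=2: not 2>2, c = 1+4 = 5
m=2,k=3: not 2>3, c = 5+4 = 9
m=3,k=1: 3>1, c = 9+2 = 11
m=3,k=2: 3>2, c = 11+1 = 12
m=3,k=3: not 3>3, c = 12+4 = 16
m=4,k=1: 4>1, c = 16+3 = 19
m=4,k=2: 4>2, c = 19+2 = 21
m=4,k=3: 4>3, c = 21+1 = 22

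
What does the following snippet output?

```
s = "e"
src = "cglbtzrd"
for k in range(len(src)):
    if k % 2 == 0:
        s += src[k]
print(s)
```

ecltr

k=0: add 'c' → 'ec'
k=1: skip
k=2: add 'l' → 'ecl'
k=3: skip
k=4: add 't' → 'eclt'
k=5: skip
k=6: add 'r' → 'ecltr'
k=7: skip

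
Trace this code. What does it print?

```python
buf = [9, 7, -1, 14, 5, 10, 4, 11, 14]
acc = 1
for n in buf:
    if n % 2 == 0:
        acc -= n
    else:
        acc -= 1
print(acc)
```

n=9: not even, acc = 1-1 = 0
n=7: not even, acc = 0-1 = -1
n=-1: not even, acc = (-1)-1 = -2
n=14: even, acc = (-2)-14 = -16
n=5: not even, acc = (-16)-1 = -17
n=10: even, acc = (-17)-10 = -27
n=4: even, acc = (-27)-4 = -31
n=11: not even, acc = (-31)-1 = -32
n=14: even, acc = (-32)-14 = -46

-46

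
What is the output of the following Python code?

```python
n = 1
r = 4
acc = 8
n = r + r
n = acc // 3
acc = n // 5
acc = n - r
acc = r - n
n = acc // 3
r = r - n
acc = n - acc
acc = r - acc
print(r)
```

n = 4+4 = 8
n = 8//3 = 2
acc = 2//5 = 0
acc = 2-4 = -2
acc = 4-2 = 2
n = 2//3 = 0
r = 4-0 = 4
acc = 0-2 = -2
acc = 4-(-2) = 6

4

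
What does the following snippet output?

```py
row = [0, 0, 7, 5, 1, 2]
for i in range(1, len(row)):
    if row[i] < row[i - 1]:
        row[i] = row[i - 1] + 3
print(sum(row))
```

i=1: 0>=0, unchanged → [0, 0, 7, 5, 1, 2]
i=2: 7>=0, unchanged → [0, 0, 7, 5, 1, 2]
i=3: 5<7, row[3] = 7+3 = 10 → [0, 0, 7, 10, 1, 2]
i=4: 1<10, row[4] = 10+3 = 13 → [0, 0, 7, 10, 13, 2]
i=5: 2<13, row[5] = 13+3 = 16 → [0, 0, 7, 10, 13, 16]
sum = 46

46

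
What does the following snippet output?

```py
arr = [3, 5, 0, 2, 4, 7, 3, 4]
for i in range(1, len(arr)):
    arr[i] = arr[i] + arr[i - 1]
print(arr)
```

i=1: arr[1] = 5+3 = 8 → [3, 8, 0, 2, 4, 7, 3, 4]
i=2: arr[2] = 0+8 = 8 → [3, 8, 8, 2, 4, 7, 3, 4]
i=3: arr[3] = 2+8 = 10 → [3, 8, 8, 10, 4, 7, 3, 4]
i=4: arr[4] = 4+10 = 14 → [3, 8, 8, 10, 14, 7, 3, 4]
i=5: arr[5] = 7+14 = 21 → [3, 8, 8, 10, 14, 21, 3, 4]
i=6: arr[6] = 3+21 = 24 → [3, 8, 8, 10, 14, 21, 24, 4]
i=7: arr[7] = 4+24 = 28 → [3, 8, 8, 10, 14, 21, 24, 28]

[3, 8, 8, 10, 14, 21, 24, 28]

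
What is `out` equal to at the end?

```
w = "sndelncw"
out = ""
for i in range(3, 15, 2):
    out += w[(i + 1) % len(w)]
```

'lcsdlc'

i=3: add w[4]='l' → 'l'
i=5: add w[6]='c' → 'lc'
i=7: add w[0]='s' → 'lcs'
i=9: add w[2]='d' → 'lcsd'
i=11: add w[4]='l' → 'lcsdl'
i=13: add w[6]='c' → 'lcsdlc'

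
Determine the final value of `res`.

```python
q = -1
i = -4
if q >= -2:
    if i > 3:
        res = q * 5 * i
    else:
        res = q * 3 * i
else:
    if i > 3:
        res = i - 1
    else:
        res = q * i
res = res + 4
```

q=-1, i=-4
q >= -2 is True; i > 3 is False
→ res = q * 3 * i = 12
res = 12+4 = 16

16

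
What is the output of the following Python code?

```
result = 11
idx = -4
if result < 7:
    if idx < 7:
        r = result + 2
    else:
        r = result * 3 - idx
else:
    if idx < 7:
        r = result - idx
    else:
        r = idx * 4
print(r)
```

15

result=11, idx=-4
result < 7 is False; idx < 7 is True
→ r = result - idx = 15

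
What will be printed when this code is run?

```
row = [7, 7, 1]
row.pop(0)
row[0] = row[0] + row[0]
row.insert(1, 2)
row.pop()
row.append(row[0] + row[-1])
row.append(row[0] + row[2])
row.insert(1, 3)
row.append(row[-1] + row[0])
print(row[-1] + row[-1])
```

88

pop(0) removes 7 → [7, 1]
row[0] = row[0]+row[0] = 7+7 = 14 → [14, 1]
insert 2 at 1 → [14, 2, 1]
pop() removes 1 → [14, 2]
append row[0]+row[-1] = 14+2 = 16 → [14, 2, 16]
append row[0]+row[2] = 14+16 = 30 → [14, 2, 16, 30]
insert 3 at 1 → [14, 3, 2, 16, 30]
append row[-1]+row[0] = 30+14 = 44 → [14, 3, 2, 16, 30, 44]
row[-1]+row[-1] = 44+44 = 88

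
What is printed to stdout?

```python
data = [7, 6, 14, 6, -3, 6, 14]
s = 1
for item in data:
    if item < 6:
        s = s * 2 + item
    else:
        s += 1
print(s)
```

9

item=7: not <6, s = 1+1 = 2
item=6: not <6, s = 2+1 = 3
item=14: not <6, s = 3+1 = 4
item=6: not <6, s = 4+1 = 5
item=-3: <6, s = 5*2+(-3) = 7
item=6: not <6, s = 7+1 = 8
item=14: not <6, s = 8+1 = 9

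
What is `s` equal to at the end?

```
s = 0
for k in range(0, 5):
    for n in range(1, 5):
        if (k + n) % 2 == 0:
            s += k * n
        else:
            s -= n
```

28

k=0,n=1: odd sum, s = 0-1 = -1
k=0,n=2: even sum, s = (-1)+0 = -1
k=0,n=3: odd sum, s = (-1)-3 = -4
k=0,n=4: even sum, s = (-4)+0 = -4
k=1,n=1: even sum, s = (-4)+1 = -3
k=1,n=2: odd sum, s = (-3)-2 = -5
k=1,n=3: even sum, s = (-5)+3 = -2
k=1,n=4: odd sum, s = (-2)-4 = -6
k=2,n=1: odd sum, s = (-6)-1 = -7
k=2,n=2: even sum, s = (-7)+4 = -3
k=2,n=3: odd sum, s = (-3)-3 = -6
k=2,n=4: even sum, s = (-6)+8 = 2
k=3,n=1: even sum, s = 2+3 = 5
k=3,n=2: odd sum, s = 5-2 = 3
k=3,n=3: even sum, s = 3+9 = 12
k=3,n=4: odd sum, s = 12-4 = 8
k=4,n=1: odd sum, s = 8-1 = 7
k=4,n=2: even sum, s = 7+8 = 15
k=4,n=3: odd sum, s = 15-3 = 12
k=4,n=4: even sum, s = 12+16 = 28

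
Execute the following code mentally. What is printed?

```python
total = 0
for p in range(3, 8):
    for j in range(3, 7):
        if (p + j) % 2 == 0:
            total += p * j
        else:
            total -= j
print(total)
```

174

p=3,j=3: even sum, total = 0+9 = 9
p=3,j=4: odd sum, total = 9-4 = 5
p=3,j=5: even sum, total = 5+15 = 20
p=3,j=6: odd sum, total = 20-6 = 14
p=4,j=3: odd sum, total = 14-3 = 11
p=4,j=4: even sum, total = 11+16 = 27
p=4,j=5: odd sum, total = 27-5 = 22
p=4,j=6: even sum, total = 22+24 = 46
p=5,j=3: even sum, total = 46+15 = 61
p=5,j=4: odd sum, total = 61-4 = 57
p=5,j=5: even sum, total = 57+25 = 82
p=5,j=6: odd sum, total = 82-6 = 76
p=6,j=3: odd sum, total = 76-3 = 73
p=6,j=4: even sum, total = 73+24 = 97
p=6,j=5: odd sum, total = 97-5 = 92
p=6,j=6: even sum, total = 92+36 = 128
p=7,j=3: even sum, total = 128+21 = 149
p=7,j=4: odd sum, total = 149-4 = 145
p=7,j=5: even sum, total = 145+35 = 180
p=7,j=6: odd sum, total = 180-6 = 174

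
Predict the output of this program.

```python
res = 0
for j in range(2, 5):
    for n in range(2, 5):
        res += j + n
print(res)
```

54

j=2,n=2: res = 0+4 = 4
j=2,n=3: res = 4+5 = 9
j=2,n=4: res = 9+6 = 15
j=3,n=2: res = 15+5 = 20
j=3,n=3: res = 20+6 = 26
j=3,n=4: res = 26+7 = 33
j=4,n=2: res = 33+6 = 39
j=4,n=3: res = 39+7 = 46
j=4,n=4: res = 46+8 = 54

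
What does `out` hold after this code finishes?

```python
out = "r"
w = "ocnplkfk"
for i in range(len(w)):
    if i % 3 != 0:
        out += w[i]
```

i=0: skip
i=1: add 'c' → 'rc'
i=2: add 'n' → 'rcn'
i=3: skip
i=4: add 'l' → 'rcnl'
i=5: add 'k' → 'rcnlk'
i=6: skip
i=7: add 'k' → 'rcnlkk'

'rcnlkk'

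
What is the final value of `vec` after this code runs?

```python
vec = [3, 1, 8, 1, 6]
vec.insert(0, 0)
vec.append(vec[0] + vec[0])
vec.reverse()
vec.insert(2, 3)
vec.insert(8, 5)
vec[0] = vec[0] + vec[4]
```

insert 0 at 0 → [0, 3, 1, 8, 1, 6]
append vec[0]+vec[0] = 0+0 = 0 → [0, 3, 1, 8, 1, 6, 0]
reverse → [0, 6, 1, 8, 1, 3, 0]
insert 3 at 2 → [0, 6, 3, 1, 8, 1, 3, 0]
insert 5 at 8 → [0, 6, 3, 1, 8, 1, 3, 0, 5]
vec[0] = vec[0]+vec[4] = 0+8 = 8 → [8, 6, 3, 1, 8, 1, 3, 0, 5]

[8, 6, 3, 1, 8, 1, 3, 0, 5]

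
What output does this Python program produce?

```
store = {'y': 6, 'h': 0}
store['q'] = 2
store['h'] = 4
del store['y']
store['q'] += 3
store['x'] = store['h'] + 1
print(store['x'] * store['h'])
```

store['q'] = 2 → {'y': 6, 'h': 0, 'q': 2}
store['h'] = 4 → {'y': 6, 'h': 4, 'q': 2}
del 'y' → {'h': 4, 'q': 2}
store['q'] = 2+3 = 5 → {'h': 4, 'q': 5}
store['x'] = store['h']+1 = 5 → {'h': 4, 'q': 5, 'x': 5}
store['x']*store['h'] = 5*4 = 20

20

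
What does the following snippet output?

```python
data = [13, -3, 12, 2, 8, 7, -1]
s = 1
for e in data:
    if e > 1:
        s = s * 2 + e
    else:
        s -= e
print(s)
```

416

e=13: >1, s = 1*2+13 = 15
e=-3: not >1, s = 15-(-3) = 18
e=12: >1, s = 18*2+12 = 48
e=2: >1, s = 48*2+2 = 98
e=8: >1, s = 98*2+8 = 204
e=7: >1, s = 204*2+7 = 415
e=-1: not >1, s = 415-(-1) = 416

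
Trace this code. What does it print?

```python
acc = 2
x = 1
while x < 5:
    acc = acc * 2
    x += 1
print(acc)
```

32

x=1: acc = 2*2 = 4
x=2: acc = 4*2 = 8
x=3: acc = 8*2 = 16
x=4: acc = 16*2 = 32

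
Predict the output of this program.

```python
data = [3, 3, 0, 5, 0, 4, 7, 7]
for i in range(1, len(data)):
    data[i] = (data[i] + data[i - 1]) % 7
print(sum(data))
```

i=1: data[1] = (3+3)%7 = 6 → [3, 6, 0, 5, 0, 4, 7, 7]
i=2: data[2] = (0+6)%7 = 6 → [3, 6, 6, 5, 0, 4, 7, 7]
i=3: data[3] = (5+6)%7 = 4 → [3, 6, 6, 4, 0, 4, 7, 7]
i=4: data[4] = (0+4)%7 = 4 → [3, 6, 6, 4, 4, 4, 7, 7]
i=5: data[5] = (4+4)%7 = 1 → [3, 6, 6, 4, 4, 1, 7, 7]
i=6: data[6] = (7+1)%7 = 1 → [3, 6, 6, 4, 4, 1, 1, 7]
i=7: data[7] = (7+1)%7 = 1 → [3, 6, 6, 4, 4, 1, 1, 1]
sum = 26

26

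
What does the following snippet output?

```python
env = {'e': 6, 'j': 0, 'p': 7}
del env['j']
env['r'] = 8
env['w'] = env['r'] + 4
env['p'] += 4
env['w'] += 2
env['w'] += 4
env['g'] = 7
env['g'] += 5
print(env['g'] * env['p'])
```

del 'j' → {'e': 6, 'p': 7}
env['r'] = 8 → {'e': 6, 'p': 7, 'r': 8}
env['w'] = env['r']+4 = 12 → {'e': 6, 'p': 7, 'r': 8, 'w': 12}
env['p'] = 7+4 = 11 → {'e': 6, 'p': 11, 'r': 8, 'w': 12}
env['w'] = 12+2 = 14 → {'e': 6, 'p': 11, 'r': 8, 'w': 14}
env['w'] = 14+4 = 18 → {'e': 6, 'p': 11, 'r': 8, 'w': 18}
env['g'] = 7 → {'e': 6, 'p': 11, 'r': 8, 'w': 18, 'g': 7}
env['g'] = 7+5 = 12 → {'e': 6, 'p': 11, 'r': 8, 'w': 18, 'g': 12}
env['g']*env['p'] = 12*11 = 132

132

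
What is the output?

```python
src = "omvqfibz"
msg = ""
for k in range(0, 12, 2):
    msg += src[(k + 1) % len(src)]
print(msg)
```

k=0: add src[1]='m' → 'm'
k=2: add src[3]='q' → 'mq'
k=4: add src[5]='i' → 'mqi'
k=6: add src[7]='z' → 'mqiz'
k=8: add src[1]='m' → 'mqizm'
k=10: add src[3]='q' → 'mqizmq'

mqizmq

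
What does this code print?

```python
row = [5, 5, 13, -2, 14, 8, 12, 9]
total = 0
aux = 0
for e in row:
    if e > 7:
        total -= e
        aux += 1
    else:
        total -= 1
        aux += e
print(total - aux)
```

-72

e=5: not >7, total = 0-1 = -1; aux=5
e=5: not >7, total = (-1)-1 = -2; aux=10
e=13: >7, total = (-2)-13 = -15; aux=11
e=-2: not >7, total = (-15)-1 = -16; aux=9
e=14: >7, total = (-16)-14 = -30; aux=10
e=8: >7, total = (-30)-8 = -38; aux=11
e=12: >7, total = (-38)-12 = -50; aux=12
e=9: >7, total = (-50)-9 = -59; aux=13
total-aux = (-59)-13 = -72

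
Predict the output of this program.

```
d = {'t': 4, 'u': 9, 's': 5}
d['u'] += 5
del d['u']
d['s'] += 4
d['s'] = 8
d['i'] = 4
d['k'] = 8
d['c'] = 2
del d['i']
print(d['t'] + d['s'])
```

d['u'] = 9+5 = 14 → {'t': 4, 'u': 14, 's': 5}
del 'u' → {'t': 4, 's': 5}
d['s'] = 5+4 = 9 → {'t': 4, 's': 9}
d['s'] = 8 → {'t': 4, 's': 8}
d['i'] = 4 → {'t': 4, 's': 8, 'i': 4}
d['k'] = 8 → {'t': 4, 's': 8, 'i': 4, 'k': 8}
d['c'] = 2 → {'t': 4, 's': 8, 'i': 4, 'k': 8, 'c': 2}
del 'i' → {'t': 4, 's': 8, 'k': 8, 'c': 2}
d['t']+d['s'] = 4+8 = 12

12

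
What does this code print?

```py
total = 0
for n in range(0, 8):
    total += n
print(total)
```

n=0: total = 0+0 = 0
n=1: total = 0+1 = 1
n=2: total = 1+2 = 3
n=3: total = 3+3 = 6
n=4: total = 6+4 = 10
n=5: total = 10+5 = 15
n=6: total = 15+6 = 21
n=7: total = 21+7 = 28

28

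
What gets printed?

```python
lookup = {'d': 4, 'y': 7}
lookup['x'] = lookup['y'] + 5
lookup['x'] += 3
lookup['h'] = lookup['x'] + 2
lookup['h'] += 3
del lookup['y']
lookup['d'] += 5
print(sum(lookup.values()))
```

44

lookup['x'] = lookup['y']+5 = 12 → {'d': 4, 'y': 7, 'x': 12}
lookup['x'] = 12+3 = 15 → {'d': 4, 'y': 7, 'x': 15}
lookup['h'] = lookup['x']+2 = 17 → {'d': 4, 'y': 7, 'x': 15, 'h': 17}
lookup['h'] = 17+3 = 20 → {'d': 4, 'y': 7, 'x': 15, 'h': 20}
del 'y' → {'d': 4, 'x': 15, 'h': 20}
lookup['d'] = 4+5 = 9 → {'d': 9, 'x': 15, 'h': 20}
sum of values = 44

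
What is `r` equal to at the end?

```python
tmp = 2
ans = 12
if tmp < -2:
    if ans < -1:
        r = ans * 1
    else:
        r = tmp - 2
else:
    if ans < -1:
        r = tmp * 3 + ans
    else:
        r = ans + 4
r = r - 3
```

13

tmp=2, ans=12
tmp < -2 is False; ans < -1 is False
→ r = ans + 4 = 16
r = 16-3 = 13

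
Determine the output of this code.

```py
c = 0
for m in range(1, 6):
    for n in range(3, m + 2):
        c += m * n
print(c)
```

165

m=2,n=3: c = 0+6 = 6
m=3,n=3: c = 6+9 = 15
m=3,n=4: c = 15+12 = 27
m=4,n=3: c = 27+12 = 39
m=4,n=4: c = 39+16 = 55
m=4,n=5: c = 55+20 = 75
m=5,n=3: c = 75+15 = 90
m=5,n=4: c = 90+20 = 110
m=5,n=5: c = 110+25 = 135
m=5,n=6: c = 135+30 = 165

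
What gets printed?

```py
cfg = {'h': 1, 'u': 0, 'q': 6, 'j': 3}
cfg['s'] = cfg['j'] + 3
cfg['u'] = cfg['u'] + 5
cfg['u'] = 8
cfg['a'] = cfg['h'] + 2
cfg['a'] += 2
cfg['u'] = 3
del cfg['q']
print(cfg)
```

cfg['s'] = cfg['j']+3 = 6 → {'h': 1, 'u': 0, 'q': 6, 'j': 3, 's': 6}
cfg['u'] = cfg['u']+5 = 5 → {'h': 1, 'u': 5, 'q': 6, 'j': 3, 's': 6}
cfg['u'] = 8 → {'h': 1, 'u': 8, 'q': 6, 'j': 3, 's': 6}
cfg['a'] = cfg['h']+2 = 3 → {'h': 1, 'u': 8, 'q': 6, 'j': 3, 's': 6, 'a': 3}
cfg['a'] = 3+2 = 5 → {'h': 1, 'u': 8, 'q': 6, 'j': 3, 's': 6, 'a': 5}
cfg['u'] = 3 → {'h': 1, 'u': 3, 'q': 6, 'j': 3, 's': 6, 'a': 5}
del 'q' → {'h': 1, 'u': 3, 'j': 3, 's': 6, 'a': 5}

{'h': 1, 'u': 3, 'j': 3, 's': 6, 'a': 5}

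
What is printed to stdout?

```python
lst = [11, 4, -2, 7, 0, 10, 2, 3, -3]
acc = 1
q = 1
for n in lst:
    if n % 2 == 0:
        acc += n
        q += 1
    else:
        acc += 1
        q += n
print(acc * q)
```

n=11: not even, acc = 1+1 = 2; q=12
n=4: even, acc = 2+4 = 6; q=13
n=-2: even, acc = 6+(-2) = 4; q=14
n=7: not even, acc = 4+1 = 5; q=21
n=0: even, acc = 5+0 = 5; q=22
n=10: even, acc = 5+10 = 15; q=23
n=2: even, acc = 15+2 = 17; q=24
n=3: not even, acc = 17+1 = 18; q=27
n=-3: not even, acc = 18+1 = 19; q=24
acc*q = 19*24 = 456

456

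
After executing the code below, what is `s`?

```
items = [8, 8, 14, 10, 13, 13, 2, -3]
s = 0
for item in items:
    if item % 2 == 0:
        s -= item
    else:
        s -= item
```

-65

item=8: even, s = 0-8 = -8
item=8: even, s = (-8)-8 = -16
item=14: even, s = (-16)-14 = -30
item=10: even, s = (-30)-10 = -40
item=13: not even, s = (-40)-13 = -53
item=13: not even, s = (-53)-13 = -66
item=2: even, s = (-66)-2 = -68
item=-3: not even, s = (-68)-(-3) = -65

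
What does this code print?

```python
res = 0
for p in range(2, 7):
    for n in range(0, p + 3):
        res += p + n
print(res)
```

p=2,n=0: res = 0+2 = 2
p=2,n=1: res = 2+3 = 5
p=2,n=2: res = 5+4 = 9
p=2,n=3: res = 9+5 = 14
p=2,n=4: res = 14+6 = 20
p=3,n=0: res = 20+3 = 23
p=3,n=1: res = 23+4 = 27
p=3,n=2: res = 27+5 = 32
p=3,n=3: res = 32+6 = 38
p=3,n=4: res = 38+7 = 45
p=3,n=5: res = 45+8 = 53
p=4,n=0: res = 53+4 = 57
p=4,n=1: res = 57+5 = 62
p=4,n=2: res = 62+6 = 68
p=4,n=3: res = 68+7 = 75
p=4,n=4: res = 75+8 = 83
p=4,n=5: res = 83+9 = 92
p=4,n=6: res = 92+10 = 102
p=5,n=0: res = 102+5 = 107
p=5,n=1: res = 107+6 = 113
p=5,n=2: res = 113+7 = 120
p=5,n=3: res = 120+8 = 128
p=5,n=4: res = 128+9 = 137
p=5,n=5: res = 137+10 = 147
p=5,n=6: res = 147+11 = 158
p=5,n=7: res = 158+12 = 170
p=6,n=0: res = 170+6 = 176
p=6,n=1: res = 176+7 = 183
p=6,n=2: res = 183+8 = 191
p=6,n=3: res = 191+9 = 200
p=6,n=4: res = 200+10 = 210
p=6,n=5: res = 210+11 = 221
p=6,n=6: res = 221+12 = 233
p=6,n=7: res = 233+13 = 246
p=6,n=8: res = 246+14 = 260

260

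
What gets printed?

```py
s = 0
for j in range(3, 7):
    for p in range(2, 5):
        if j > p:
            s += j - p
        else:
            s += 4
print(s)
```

j=3,p=2: 3>2, s = 0+1 = 1
j=3,p=3: not 3>3, s = 1+4 = 5
j=3,p=4: not 3>4, s = 5+4 = 9
j=4,p=2: 4>2, s = 9+2 = 11
j=4,p=3: 4>3, s = 11+1 = 12
j=4,p=4: not 4>4, s = 12+4 = 16
j=5,p=2: 5>2, s = 16+3 = 19
j=5,p=3: 5>3, s = 19+2 = 21
j=5,p=4: 5>4, s = 21+1 = 22
j=6,p=2: 6>2, s = 22+4 = 26
j=6,p=3: 6>3, s = 26+3 = 29
j=6,p=4: 6>4, s = 29+2 = 31

31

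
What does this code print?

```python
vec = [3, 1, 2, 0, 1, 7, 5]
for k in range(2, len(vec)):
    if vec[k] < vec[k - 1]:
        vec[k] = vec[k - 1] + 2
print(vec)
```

k=2: 2>=1, unchanged → [3, 1, 2, 0, 1, 7, 5]
k=3: 0<2, vec[3] = 2+2 = 4 → [3, 1, 2, 4, 1, 7, 5]
k=4: 1<4, vec[4] = 4+2 = 6 → [3, 1, 2, 4, 6, 7, 5]
k=5: 7>=6, unchanged → [3, 1, 2, 4, 6, 7, 5]
k=6: 5<7, vec[6] = 7+2 = 9 → [3, 1, 2, 4, 6, 7, 9]

[3, 1, 2, 4, 6, 7, 9]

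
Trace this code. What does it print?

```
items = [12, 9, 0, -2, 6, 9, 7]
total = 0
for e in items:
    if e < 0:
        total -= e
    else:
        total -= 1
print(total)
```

e=12: not <0, total = 0-1 = -1
e=9: not <0, total = (-1)-1 = -2
e=0: not <0, total = (-2)-1 = -3
e=-2: <0, total = (-3)-(-2) = -1
e=6: not <0, total = (-1)-1 = -2
e=9: not <0, total = (-2)-1 = -3
e=7: not <0, total = (-3)-1 = -4

-4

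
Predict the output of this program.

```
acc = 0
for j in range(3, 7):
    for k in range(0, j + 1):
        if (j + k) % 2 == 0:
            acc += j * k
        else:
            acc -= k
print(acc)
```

j=3,k=0: odd sum, acc = 0-0 = 0
j=3,k=1: even sum, acc = 0+3 = 3
j=3,k=2: odd sum, acc = 3-2 = 1
j=3,k=3: even sum, acc = 1+9 = 10
j=4,k=0: even sum, acc = 10+0 = 10
j=4,k=1: odd sum, acc = 10-1 = 9
j=4,k=2: even sum, acc = 9+8 = 17
j=4,k=3: odd sum, acc = 17-3 = 14
j=4,k=4: even sum, acc = 14+16 = 30
j=5,k=0: odd sum, acc = 30-0 = 30
j=5,k=1: even sum, acc = 30+5 = 35
j=5,k=2: odd sum, acc = 35-2 = 33
j=5,k=3: even sum, acc = 33+15 = 48
j=5,k=4: odd sum, acc = 48-4 = 44
j=5,k=5: even sum, acc = 44+25 = 69
j=6,k=0: even sum, acc = 69+0 = 69
j=6,k=1: odd sum, acc = 69-1 = 68
j=6,k=2: even sum, acc = 68+12 = 80
j=6,k=3: odd sum, acc = 80-3 = 77
j=6,k=4: even sum, acc = 77+24 = 101
j=6,k=5: odd sum, acc = 101-5 = 96
j=6,k=6: even sum, acc = 96+36 = 132

132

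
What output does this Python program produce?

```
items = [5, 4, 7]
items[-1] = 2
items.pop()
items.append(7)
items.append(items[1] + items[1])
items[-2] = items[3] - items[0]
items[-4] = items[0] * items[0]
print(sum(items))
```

40

items[-1] = 2 → [5, 4, 2]
pop() removes 2 → [5, 4]
append 7 → [5, 4, 7]
append items[1]+items[1] = 4+4 = 8 → [5, 4, 7, 8]
items[-2] = items[3]-items[0] = 8-5 = 3 → [5, 4, 3, 8]
items[-4] = items[0]*items[0] = 5*5 = 25 → [25, 4, 3, 8]
sum = 40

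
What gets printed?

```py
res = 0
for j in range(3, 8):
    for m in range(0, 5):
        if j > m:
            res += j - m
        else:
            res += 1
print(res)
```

j=3,m=0: 3>0, res = 0+3 = 3
j=3,m=1: 3>1, res = 3+2 = 5
j=3,m=2: 3>2, res = 5+1 = 6
j=3,m=3: not 3>3, res = 6+1 = 7
j=3,m=4: not 3>4, res = 7+1 = 8
j=4,m=0: 4>0, res = 8+4 = 12
j=4,m=1: 4>1, res = 12+3 = 15
j=4,m=2: 4>2, res = 15+2 = 17
j=4,m=3: 4>3, res = 17+1 = 18
j=4,m=4: not 4>4, res = 18+1 = 19
j=5,m=0: 5>0, res = 19+5 = 24
j=5,m=1: 5>1, res = 24+4 = 28
j=5,m=2: 5>2, res = 28+3 = 31
j=5,m=3: 5>3, res = 31+2 = 33
j=5,m=4: 5>4, res = 33+1 = 34
j=6,m=0: 6>0, res = 34+6 = 40
j=6,m=1: 6>1, res = 40+5 = 45
j=6,m=2: 6>2, res = 45+4 = 49
j=6,m=3: 6>3, res = 49+3 = 52
j=6,m=4: 6>4, res = 52+2 = 54
j=7,m=0: 7>0, res = 54+7 = 61
j=7,m=1: 7>1, res = 61+6 = 67
j=7,m=2: 7>2, res = 67+5 = 72
j=7,m=3: 7>3, res = 72+4 = 76
j=7,m=4: 7>4, res = 76+3 = 79

79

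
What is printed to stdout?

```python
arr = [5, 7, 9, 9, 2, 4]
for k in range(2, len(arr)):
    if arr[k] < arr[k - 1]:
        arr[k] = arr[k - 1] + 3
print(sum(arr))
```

57

k=2: 9>=7, unchanged → [5, 7, 9, 9, 2, 4]
k=3: 9>=9, unchanged → [5, 7, 9, 9, 2, 4]
k=4: 2<9, arr[4] = 9+3 = 12 → [5, 7, 9, 9, 12, 4]
k=5: 4<12, arr[5] = 12+3 = 15 → [5, 7, 9, 9, 12, 15]
sum = 57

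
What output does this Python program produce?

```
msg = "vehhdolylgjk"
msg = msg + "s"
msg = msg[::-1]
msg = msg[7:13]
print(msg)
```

odhhev

+ 's' → 'vehhdolylgjks'
reverse → 'skjglylodhhev'
slice [7:13] → 'odhhev'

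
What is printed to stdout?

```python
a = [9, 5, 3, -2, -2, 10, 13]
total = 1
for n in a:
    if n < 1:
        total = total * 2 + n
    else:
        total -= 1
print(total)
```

n=9: not <1, total = 1-1 = 0
n=5: not <1, total = 0-1 = -1
n=3: not <1, total = (-1)-1 = -2
n=-2: <1, total = (-2)*2+(-2) = -6
n=-2: <1, total = (-6)*2+(-2) = -14
n=10: not <1, total = (-14)-1 = -15
n=13: not <1, total = (-15)-1 = -16

-16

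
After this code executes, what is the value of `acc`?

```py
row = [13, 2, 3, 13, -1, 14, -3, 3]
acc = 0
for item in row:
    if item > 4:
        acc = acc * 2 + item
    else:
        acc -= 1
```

80

item=13: >4, acc = 0*2+13 = 13
item=2: not >4, acc = 13-1 = 12
item=3: not >4, acc = 12-1 = 11
item=13: >4, acc = 11*2+13 = 35
item=-1: not >4, acc = 35-1 = 34
item=14: >4, acc = 34*2+14 = 82
item=-3: not >4, acc = 82-1 = 81
item=3: not >4, acc = 81-1 = 80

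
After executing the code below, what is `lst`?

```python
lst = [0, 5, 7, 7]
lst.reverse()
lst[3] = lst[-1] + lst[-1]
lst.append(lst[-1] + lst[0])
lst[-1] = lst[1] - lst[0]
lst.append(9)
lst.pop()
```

[7, 7, 5, 0, 0]

reverse → [7, 7, 5, 0]
lst[3] = lst[-1]+lst[-1] = 0+0 = 0 → [7, 7, 5, 0]
append lst[-1]+lst[0] = 0+7 = 7 → [7, 7, 5, 0, 7]
lst[-1] = lst[1]-lst[0] = 7-7 = 0 → [7, 7, 5, 0, 0]
append 9 → [7, 7, 5, 0, 0, 9]
pop() removes 9 → [7, 7, 5, 0, 0]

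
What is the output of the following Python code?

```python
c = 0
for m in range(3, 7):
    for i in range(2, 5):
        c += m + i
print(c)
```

90

m=3,i=2: c = 0+5 = 5
m=3,i=3: c = 5+6 = 11
m=3,i=4: c = 11+7 = 18
m=4,i=2: c = 18+6 = 24
m=4,i=3: c = 24+7 = 31
m=4,i=4: c = 31+8 = 39
m=5,i=2: c = 39+7 = 46
m=5,i=3: c = 46+8 = 54
m=5,i=4: c = 54+9 = 63
m=6,i=2: c = 63+8 = 71
m=6,i=3: c = 71+9 = 80
m=6,i=4: c = 80+10 = 90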